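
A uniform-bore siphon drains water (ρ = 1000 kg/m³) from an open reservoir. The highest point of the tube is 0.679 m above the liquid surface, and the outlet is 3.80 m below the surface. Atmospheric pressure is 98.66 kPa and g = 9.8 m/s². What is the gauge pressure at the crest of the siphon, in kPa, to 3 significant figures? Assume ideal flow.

From the surface to the outlet (both open to atmosphere, surface at rest): v = √(2g·h_out) = √(2·9.8·3.80) = 8.63 m/s.
With constant cross-section the crest speed equals v; applying Bernoulli from the surface up to the crest, P_top = P_atm − ½ρv² − ρg·h_top.
P_top = 98660 − ½·1000·8.63² − 1000·9.8·0.679 = 54800 Pa. So P_gauge = P_top − P_atm = -43900 Pa.

P_gauge ≈ -43.9 kPa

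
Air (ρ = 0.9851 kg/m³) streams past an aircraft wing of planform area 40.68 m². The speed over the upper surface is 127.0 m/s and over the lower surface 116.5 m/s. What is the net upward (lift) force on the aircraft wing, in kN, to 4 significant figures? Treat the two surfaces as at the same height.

From P + ½ρv² = const at equal height, P_low − P_up = ½ρ(v_up² − v_low²).
ΔP = ½·0.9851·(127.0² − 116.5²) = 1259 Pa.
Lift = ΔP · A = 1259 × 40.68 = 51230 N.

51.23 kN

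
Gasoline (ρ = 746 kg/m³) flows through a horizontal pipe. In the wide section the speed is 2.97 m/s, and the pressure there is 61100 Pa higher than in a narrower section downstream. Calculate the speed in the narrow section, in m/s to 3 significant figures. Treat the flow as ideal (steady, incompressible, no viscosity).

With h₁ = h₂, rearranging Bernoulli gives v₂ = √(v₁² + 2ΔP/ρ).
v₂ = √(2.97² + 2·61100/746) = √(8.82 + 164) = 13.1 m/s.

v₂ ≈ 13.1 m/s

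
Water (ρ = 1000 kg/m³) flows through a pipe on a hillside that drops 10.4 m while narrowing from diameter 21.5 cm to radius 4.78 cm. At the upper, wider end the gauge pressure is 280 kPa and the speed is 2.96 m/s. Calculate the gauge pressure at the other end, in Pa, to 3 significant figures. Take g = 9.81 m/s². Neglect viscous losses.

P₂ ≈ 274000 Pa

Continuity gives A₁v₁ = A₂v₂, so v₂ = (363 cm²)/(71.8 cm²) × 2.96 m/s = 15.0 m/s.
Applying Bernoulli between the two ends and solving for P₂: P₂ = P₁ + ½ρ(v₁² − v₂²) − ρgΔh.
P₂ = 280000 + ½·1000·(2.96² − 15.0²) − 1000·9.81·(−10.4) = 280000 + (-108000) − (-102000) = 274000 Pa.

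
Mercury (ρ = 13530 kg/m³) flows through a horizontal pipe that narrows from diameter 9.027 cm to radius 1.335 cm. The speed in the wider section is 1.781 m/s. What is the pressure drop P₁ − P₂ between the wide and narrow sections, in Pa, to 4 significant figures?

Mass conservation (A₁v₁ = A₂v₂) gives v₂ = 1.781 × 64.00/5.599 = 20.36 m/s.
Bernoulli (h₁ = h₂): P₁ − P₂ = ½ρ(v₂² − v₁²).
P₁ − P₂ = ½·13530·(20.36² − 1.781²) = ½·13530·411.3 = 2782000 Pa.

2782000 Pa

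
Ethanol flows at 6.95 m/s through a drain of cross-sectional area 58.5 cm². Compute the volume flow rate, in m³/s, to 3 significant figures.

Q ≈ 0.0407 m³/s

Q = A·v = 0.00585 m² × 6.95 m/s = 0.0407 m³/s.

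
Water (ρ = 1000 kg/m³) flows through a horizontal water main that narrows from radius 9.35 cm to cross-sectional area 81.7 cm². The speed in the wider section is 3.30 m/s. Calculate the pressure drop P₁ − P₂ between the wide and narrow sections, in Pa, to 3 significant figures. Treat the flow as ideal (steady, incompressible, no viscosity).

ΔP ≈ 56100 Pa

The volume flow rate is constant, so v₂ = (A₁/A₂)v₁ = (275/81.7)·3.30 = 11.1 m/s.
Bernoulli (h₁ = h₂): P₁ − P₂ = ½ρ(v₂² − v₁²).
P₁ − P₂ = ½·1000·(11.1² − 3.30²) = ½·1000·112 = 56100 Pa.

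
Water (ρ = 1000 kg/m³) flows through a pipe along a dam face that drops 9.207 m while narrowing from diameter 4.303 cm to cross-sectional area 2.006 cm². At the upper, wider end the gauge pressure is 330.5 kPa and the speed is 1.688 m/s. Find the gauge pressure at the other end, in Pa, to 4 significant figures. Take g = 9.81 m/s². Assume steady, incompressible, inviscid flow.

Continuity gives A₁v₁ = A₂v₂, so v₂ = (14.54 cm²)/(2.006 cm²) × 1.688 m/s = 12.24 m/s.
Bernoulli: P₁ + ½ρv₁² + ρg h₁ = P₂ + ½ρv₂² + ρg h₂, so P₂ = P₁ + ½ρ(v₁² − v₂²) − ρg(h₂ − h₁).
P₂ = 330500 + ½·1000·(1.688² − 12.24²) − 1000·9.81·(−9.207) = 330500 + (-73450) − (-90320) = 347400 Pa.

P₂ ≈ 347400 Pa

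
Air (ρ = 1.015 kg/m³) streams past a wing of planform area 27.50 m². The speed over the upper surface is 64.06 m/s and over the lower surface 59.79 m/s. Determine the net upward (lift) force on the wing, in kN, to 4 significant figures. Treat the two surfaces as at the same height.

With equal heights on the two surfaces, Bernoulli gives P_lower − P_upper = ½ρ(v_upper² − v_lower²).
ΔP = ½·1.015·(64.06² − 59.79²) = 268.4 Pa.
Lift = ΔP · A = 268.4 × 27.50 = 7381 N.

F ≈ 7.381 kN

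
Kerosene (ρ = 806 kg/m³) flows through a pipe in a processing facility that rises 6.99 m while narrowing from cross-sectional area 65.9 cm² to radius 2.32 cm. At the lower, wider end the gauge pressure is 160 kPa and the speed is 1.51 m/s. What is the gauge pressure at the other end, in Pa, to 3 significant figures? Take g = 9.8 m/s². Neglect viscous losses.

91700 Pa

Mass conservation (A₁v₁ = A₂v₂) gives v₂ = 1.51 × 65.9/16.9 = 5.88 m/s.
Applying Bernoulli between the two ends and solving for P₂: P₂ = P₁ + ½ρ(v₁² − v₂²) − ρgΔh.
P₂ = 160000 + ½·806·(1.51² − 5.88²) − 806·9.8·(+6.99) = 160000 + (-13000) − (55200) = 91700 Pa.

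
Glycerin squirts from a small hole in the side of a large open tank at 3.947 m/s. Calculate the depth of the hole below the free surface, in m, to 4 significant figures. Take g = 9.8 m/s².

For a small hole in a large open tank, ½v² = gh, giving h = v²/(2g).
h = 3.947²/(2·9.8) = 15.58/19.60 = 0.7948 m.

h ≈ 0.7948 m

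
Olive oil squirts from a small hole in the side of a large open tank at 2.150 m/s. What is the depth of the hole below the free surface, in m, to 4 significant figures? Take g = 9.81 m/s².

h = 0.2356 m

Torricelli: v = √(2gh), so h = v²/(2g).
h = 2.150²/(2·9.81) = 4.622/19.62 = 0.2356 m.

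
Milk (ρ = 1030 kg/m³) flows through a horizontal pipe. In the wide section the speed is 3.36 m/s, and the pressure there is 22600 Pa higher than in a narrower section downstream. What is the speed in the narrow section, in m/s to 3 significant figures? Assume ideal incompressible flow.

With h₁ = h₂, rearranging Bernoulli gives v₂ = √(v₁² + 2ΔP/ρ).
v₂ = √(3.36² + 2·22600/1030) = √(11.3 + 43.9) = 7.43 m/s.

v₂ ≈ 7.43 m/s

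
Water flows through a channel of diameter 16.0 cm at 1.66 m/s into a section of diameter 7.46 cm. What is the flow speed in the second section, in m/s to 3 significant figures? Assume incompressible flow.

7.64 m/s

Continuity gives A₁v₁ = A₂v₂, so v₂ = (201 cm²)/(43.7 cm²) × 1.66 m/s = 7.64 m/s.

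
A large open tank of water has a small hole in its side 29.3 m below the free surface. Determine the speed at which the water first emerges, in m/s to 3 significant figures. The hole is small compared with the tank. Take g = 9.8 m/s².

v ≈ 24.0 m/s

Torricelli's result v = √(2gh) gives v = √(2·9.8·29.3) = 24.0 m/s.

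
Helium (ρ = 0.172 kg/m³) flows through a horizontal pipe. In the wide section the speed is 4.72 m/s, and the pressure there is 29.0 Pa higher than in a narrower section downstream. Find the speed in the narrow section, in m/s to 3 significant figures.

Along the level pipe P + ½ρv² is conserved, hence v₂² = v₁² + 2(P₁ − P₂)/ρ.
v₂ = √(4.72² + 2·29.0/0.172) = √(22.3 + 337) = 19.0 m/s.

v₂ = 19.0 m/s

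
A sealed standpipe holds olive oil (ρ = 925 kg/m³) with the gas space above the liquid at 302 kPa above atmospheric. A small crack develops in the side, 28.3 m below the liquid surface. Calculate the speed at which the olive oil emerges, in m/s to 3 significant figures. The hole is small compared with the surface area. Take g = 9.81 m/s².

v ≈ 34.8 m/s

Take point 1 at the surface (v₁ ≈ 0) and point 2 at the hole (at atmospheric pressure). Bernoulli: P₁ + ρg h = P_atm + ½ρv₂².
With P₁ − P_atm = 302000 Pa, v₂ = √(2gh + 2ΔP/ρ) = √(2·9.81·28.3 + 2·302000/925) = 34.8 m/s.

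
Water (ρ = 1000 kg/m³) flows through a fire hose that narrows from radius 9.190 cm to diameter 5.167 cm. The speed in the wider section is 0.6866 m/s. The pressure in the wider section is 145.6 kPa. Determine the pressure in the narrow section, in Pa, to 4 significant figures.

P₂ = 108100 Pa

The volume flow rate is constant, so v₂ = (A₁/A₂)v₁ = (265.3/20.97)·0.6866 = 8.688 m/s.
Bernoulli (h₁ = h₂): P₁ − P₂ = ½ρ(v₂² − v₁²).
P₂ = P₁ − ½ρ(v₂² − v₁²) = 145600 − ½·1000·(8.688² − 0.6866²) = 145600 − 37500 = 108100 Pa.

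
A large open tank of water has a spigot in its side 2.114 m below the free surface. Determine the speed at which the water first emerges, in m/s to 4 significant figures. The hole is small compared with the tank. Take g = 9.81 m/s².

Bernoulli from surface to hole (P equal, v_surface ≈ 0): v = √(2gh) = √(2×9.81×2.114) = 6.440 m/s.

v ≈ 6.440 m/s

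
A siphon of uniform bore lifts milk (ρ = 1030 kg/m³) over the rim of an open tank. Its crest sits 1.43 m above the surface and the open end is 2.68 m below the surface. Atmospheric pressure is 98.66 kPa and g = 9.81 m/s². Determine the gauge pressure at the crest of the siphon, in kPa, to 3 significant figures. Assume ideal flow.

-41.5 kPa

From the surface to the outlet (both open to atmosphere, surface at rest): v = √(2g·h_out) = √(2·9.81·2.68) = 7.25 m/s.
Continuity keeps v the same throughout the tube; from surface to crest, P_atm + 0 = P_top + ½ρv² + ρg·h_top.
P_top = 98660 − ½·1030·7.25² − 1030·9.81·1.43 = 57100 Pa. So P_gauge = P_top − P_atm = -41500 Pa.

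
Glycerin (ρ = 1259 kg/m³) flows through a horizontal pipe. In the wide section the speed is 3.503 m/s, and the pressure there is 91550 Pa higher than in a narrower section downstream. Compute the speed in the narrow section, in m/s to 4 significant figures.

v₂ = 12.56 m/s

With h₁ = h₂, rearranging Bernoulli gives v₂ = √(v₁² + 2ΔP/ρ).
v₂ = √(3.503² + 2·91550/1259) = √(12.27 + 145.4) = 12.56 m/s.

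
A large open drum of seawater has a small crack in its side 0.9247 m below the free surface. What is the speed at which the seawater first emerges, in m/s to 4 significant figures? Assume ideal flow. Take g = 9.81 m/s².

With the surface at rest and both surface and jet at atmospheric pressure, Bernoulli gives ρg h = ½ρv², so v = √(2gh) = √(2·9.81·0.9247) = 4.259 m/s.

v ≈ 4.259 m/s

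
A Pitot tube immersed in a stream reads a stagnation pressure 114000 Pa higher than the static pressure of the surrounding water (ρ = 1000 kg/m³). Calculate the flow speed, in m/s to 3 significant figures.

v = 15.1 m/s

Bernoulli between the free stream and the stagnation point: ½ρv² = P_stag − P_static.
v = √(2ΔP/ρ) = √(2·114000/1000) = 15.1 m/s.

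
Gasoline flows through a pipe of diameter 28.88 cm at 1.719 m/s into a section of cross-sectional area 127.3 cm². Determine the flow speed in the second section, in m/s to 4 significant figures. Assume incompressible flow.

v₂ ≈ 8.846 m/s

Mass conservation (A₁v₁ = A₂v₂) gives v₂ = 1.719 × 655.1/127.3 = 8.846 m/s.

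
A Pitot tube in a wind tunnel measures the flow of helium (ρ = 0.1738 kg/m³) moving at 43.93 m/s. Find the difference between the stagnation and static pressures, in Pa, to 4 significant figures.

ΔP ≈ 167.7 Pa

The dynamic pressure equals the rise in static pressure at the stagnation point: ΔP = ½ρv².
ΔP = ½·0.1738·43.93² = 167.7 Pa.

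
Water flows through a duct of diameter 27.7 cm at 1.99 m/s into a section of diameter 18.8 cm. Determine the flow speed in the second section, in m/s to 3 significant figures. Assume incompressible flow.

Mass conservation (A₁v₁ = A₂v₂) gives v₂ = 1.99 × 603/278 = 4.32 m/s.

v₂ = 4.32 m/s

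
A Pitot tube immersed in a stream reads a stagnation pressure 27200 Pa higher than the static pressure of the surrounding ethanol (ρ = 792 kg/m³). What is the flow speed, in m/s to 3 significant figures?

v ≈ 8.29 m/s

Bernoulli between the free stream and the stagnation point: ½ρv² = P_stag − P_static.
v = √(2ΔP/ρ) = √(2·27200/792) = 8.29 m/s.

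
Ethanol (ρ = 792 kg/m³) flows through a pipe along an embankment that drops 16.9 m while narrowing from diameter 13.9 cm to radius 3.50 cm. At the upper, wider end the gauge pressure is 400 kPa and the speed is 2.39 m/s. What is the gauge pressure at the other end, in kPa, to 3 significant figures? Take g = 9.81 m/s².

P₂ ≈ 498 kPa

Continuity gives A₁v₁ = A₂v₂, so v₂ = (152 cm²)/(38.5 cm²) × 2.39 m/s = 9.42 m/s.
Bernoulli: P₁ + ½ρv₁² + ρg h₁ = P₂ + ½ρv₂² + ρg h₂, so P₂ = P₁ + ½ρ(v₁² − v₂²) − ρg(h₂ − h₁).
P₂ = 400000 + ½·792·(2.39² − 9.42²) − 792·9.81·(−16.9) = 400000 + (-32900) − (-131000) = 498000 Pa.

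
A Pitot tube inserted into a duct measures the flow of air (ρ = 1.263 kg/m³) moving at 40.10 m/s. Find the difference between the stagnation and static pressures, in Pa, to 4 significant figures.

At the stagnation point the flow is brought to rest, so Bernoulli gives P_stag − P_static = ½ρv².
ΔP = ½·1.263·40.10² = 1015 Pa.

ΔP ≈ 1015 Pa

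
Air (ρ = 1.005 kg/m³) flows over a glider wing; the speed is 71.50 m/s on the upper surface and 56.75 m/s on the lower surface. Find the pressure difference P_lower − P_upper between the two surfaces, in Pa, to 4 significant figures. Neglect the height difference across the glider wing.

Bernoulli (same height): P_lower − P_upper = ½ρ(v_upper² − v_lower²).
ΔP = ½·1.005·(71.50² − 56.75²) = 950.6 Pa.

ΔP = 950.6 Pa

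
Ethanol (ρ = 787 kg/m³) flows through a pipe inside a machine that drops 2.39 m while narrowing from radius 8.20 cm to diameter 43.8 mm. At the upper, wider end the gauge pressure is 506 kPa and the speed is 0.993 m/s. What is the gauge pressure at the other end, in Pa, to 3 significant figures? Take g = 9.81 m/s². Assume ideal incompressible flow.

By continuity, v₂ = v₁·A₁/A₂ = 0.993·(211/15.1) = 13.9 m/s.
Bernoulli: P₁ + ½ρv₁² + ρg h₁ = P₂ + ½ρv₂² + ρg h₂, so P₂ = P₁ + ½ρ(v₁² − v₂²) − ρg(h₂ − h₁).
P₂ = 506000 + ½·787·(0.993² − 13.9²) − 787·9.81·(−2.39) = 506000 + (-75900) − (-18500) = 449000 Pa.

P₂ = 449000 Pa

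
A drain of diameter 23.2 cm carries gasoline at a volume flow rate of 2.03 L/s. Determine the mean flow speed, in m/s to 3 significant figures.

Q = 2.03 L/s = 0.00203 m³/s.
v = Q/A = 0.00203 / 0.0423 = 0.0480 m/s.

v ≈ 0.0480 m/s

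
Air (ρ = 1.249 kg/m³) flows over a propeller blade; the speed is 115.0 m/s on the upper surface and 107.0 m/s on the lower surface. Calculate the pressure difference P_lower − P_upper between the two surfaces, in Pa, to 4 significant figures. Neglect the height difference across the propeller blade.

1109 Pa

With negligible Δh, P + ½ρv² is constant, so P_low − P_up = ½ρ(v_up² − v_low²).
ΔP = ½·1.249·(115.0² − 107.0²) = 1109 Pa.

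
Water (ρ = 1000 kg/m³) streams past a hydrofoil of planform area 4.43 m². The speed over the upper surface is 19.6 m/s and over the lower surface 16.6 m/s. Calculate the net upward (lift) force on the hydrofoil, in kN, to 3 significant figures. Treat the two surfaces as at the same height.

From P + ½ρv² = const at equal height, P_low − P_up = ½ρ(v_up² − v_low²).
ΔP = ½·1000·(19.6² − 16.6²) = 54300 Pa.
Lift = ΔP · A = 54300 × 4.43 = 241000 N.

F ≈ 241 kN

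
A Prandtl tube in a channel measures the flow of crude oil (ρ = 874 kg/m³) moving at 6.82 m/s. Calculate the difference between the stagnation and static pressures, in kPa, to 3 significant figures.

ΔP = 20.3 kPa

Bernoulli between the free stream and the stagnation point: ½ρv² = P_stag − P_static.
ΔP = ½·874·6.82² = 20300 Pa.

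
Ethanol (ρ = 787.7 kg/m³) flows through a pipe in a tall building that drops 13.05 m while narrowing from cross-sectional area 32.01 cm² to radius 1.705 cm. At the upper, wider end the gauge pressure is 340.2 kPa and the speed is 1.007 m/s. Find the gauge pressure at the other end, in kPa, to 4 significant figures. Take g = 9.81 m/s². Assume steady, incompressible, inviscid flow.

P₂ = 436.5 kPa

Mass conservation (A₁v₁ = A₂v₂) gives v₂ = 1.007 × 32.01/9.133 = 3.530 m/s.
Applying Bernoulli between the two ends and solving for P₂: P₂ = P₁ + ½ρ(v₁² − v₂²) − ρgΔh.
P₂ = 340200 + ½·787.7·(1.007² − 3.530²) − 787.7·9.81·(−13.05) = 340200 + (-4507) − (-100800) = 436500 Pa.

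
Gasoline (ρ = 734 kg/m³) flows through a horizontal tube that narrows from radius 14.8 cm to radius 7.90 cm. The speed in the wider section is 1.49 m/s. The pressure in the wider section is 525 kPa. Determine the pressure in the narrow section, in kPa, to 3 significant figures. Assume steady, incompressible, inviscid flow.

Mass conservation (A₁v₁ = A₂v₂) gives v₂ = 1.49 × 688/196 = 5.23 m/s.
Along the horizontal streamline, P + ½ρv² is constant.
P₂ = P₁ − ½ρ(v₂² − v₁²) = 525000 − ½·734·(5.23² − 1.49²) = 525000 − 9220 = 516000 Pa.

P₂ ≈ 516 kPa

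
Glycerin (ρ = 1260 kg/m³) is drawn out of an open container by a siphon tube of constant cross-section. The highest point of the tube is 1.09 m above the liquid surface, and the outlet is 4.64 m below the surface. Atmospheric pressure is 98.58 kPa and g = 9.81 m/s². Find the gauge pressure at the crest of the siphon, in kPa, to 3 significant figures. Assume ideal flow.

P_gauge = -70.8 kPa

The outlet speed comes from Torricelli: v = √(2g·4.64) = 9.54 m/s.
The bore is uniform, so the speed at the crest is the same v. Bernoulli surface→crest: P_atm = P_top + ½ρv² + ρg·h_top.
P_top = 98580 − ½·1260·9.54² − 1260·9.81·1.09 = 27800 Pa. So P_gauge = P_top − P_atm = -70800 Pa.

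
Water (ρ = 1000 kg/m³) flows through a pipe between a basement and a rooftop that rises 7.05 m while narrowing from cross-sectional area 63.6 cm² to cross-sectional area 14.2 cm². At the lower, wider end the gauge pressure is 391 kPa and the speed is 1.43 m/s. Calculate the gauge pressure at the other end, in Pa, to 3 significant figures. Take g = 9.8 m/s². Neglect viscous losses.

Continuity gives A₁v₁ = A₂v₂, so v₂ = (63.6 cm²)/(14.2 cm²) × 1.43 m/s = 6.40 m/s.
Energy conservation along the streamline gives P₂ = P₁ − ½ρ(v₂² − v₁²) − ρg(h₂ − h₁).
P₂ = 391000 + ½·1000·(1.43² − 6.40²) − 1000·9.8·(+7.05) = 391000 + (-19500) − (69100) = 302000 Pa.

P₂ ≈ 302000 Pa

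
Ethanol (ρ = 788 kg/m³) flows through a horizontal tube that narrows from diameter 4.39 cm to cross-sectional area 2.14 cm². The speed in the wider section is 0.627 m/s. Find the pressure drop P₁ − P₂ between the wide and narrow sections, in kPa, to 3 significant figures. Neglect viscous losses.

By continuity, v₂ = v₁·A₁/A₂ = 0.627·(15.1/2.14) = 4.43 m/s.
The pipe is horizontal, so Bernoulli reduces to P₁ + ½ρv₁² = P₂ + ½ρv₂².
P₁ − P₂ = ½·788·(4.43² − 0.627²) = ½·788·19.3 = 7590 Pa.

7.59 kPa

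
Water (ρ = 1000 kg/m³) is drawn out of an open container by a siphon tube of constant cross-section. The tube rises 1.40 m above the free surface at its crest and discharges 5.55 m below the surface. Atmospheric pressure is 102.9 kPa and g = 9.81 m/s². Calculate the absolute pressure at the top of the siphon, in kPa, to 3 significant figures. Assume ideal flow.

The outlet speed comes from Torricelli: v = √(2g·5.55) = 10.4 m/s.
Continuity keeps v the same throughout the tube; from surface to crest, P_atm + 0 = P_top + ½ρv² + ρg·h_top.
P_top = 102900 − ½·1000·10.4² − 1000·9.81·1.40 = 34700 Pa.

34.7 kPa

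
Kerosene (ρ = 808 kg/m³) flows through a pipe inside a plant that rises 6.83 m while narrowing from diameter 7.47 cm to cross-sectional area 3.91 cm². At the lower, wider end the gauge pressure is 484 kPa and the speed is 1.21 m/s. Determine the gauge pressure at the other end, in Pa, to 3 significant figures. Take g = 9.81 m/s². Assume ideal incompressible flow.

P₂ ≈ 356000 Pa

Mass conservation (A₁v₁ = A₂v₂) gives v₂ = 1.21 × 43.8/3.91 = 13.6 m/s.
Applying Bernoulli between the two ends and solving for P₂: P₂ = P₁ + ½ρ(v₁² − v₂²) − ρgΔh.
P₂ = 484000 + ½·808·(1.21² − 13.6²) − 808·9.81·(+6.83) = 484000 + (-73700) − (54100) = 356000 Pa.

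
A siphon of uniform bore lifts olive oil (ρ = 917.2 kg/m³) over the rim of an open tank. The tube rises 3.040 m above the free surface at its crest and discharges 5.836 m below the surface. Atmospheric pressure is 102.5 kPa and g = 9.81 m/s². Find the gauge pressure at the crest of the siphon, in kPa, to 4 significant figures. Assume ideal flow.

P_gauge ≈ -79.86 kPa

From the surface to the outlet (both open to atmosphere, surface at rest): v = √(2g·h_out) = √(2·9.81·5.836) = 10.70 m/s.
With constant cross-section the crest speed equals v; applying Bernoulli from the surface up to the crest, P_top = P_atm − ½ρv² − ρg·h_top.
P_top = 102500 − ½·917.2·10.70² − 917.2·9.81·3.040 = 22640 Pa. So P_gauge = P_top − P_atm = -79860 Pa.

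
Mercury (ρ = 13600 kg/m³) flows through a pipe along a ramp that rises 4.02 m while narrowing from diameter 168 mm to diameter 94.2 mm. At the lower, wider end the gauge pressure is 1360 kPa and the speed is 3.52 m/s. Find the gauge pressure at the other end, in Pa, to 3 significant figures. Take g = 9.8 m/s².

Mass conservation (A₁v₁ = A₂v₂) gives v₂ = 3.52 × 222/69.7 = 11.2 m/s.
Bernoulli: P₁ + ½ρv₁² + ρg h₁ = P₂ + ½ρv₂² + ρg h₂, so P₂ = P₁ + ½ρ(v₁² − v₂²) − ρg(h₂ − h₁).
P₂ = 1360000 + ½·13600·(3.52² − 11.2²) − 13600·9.8·(+4.02) = 1360000 + (-768000) − (536000) = 56100 Pa.

P₂ = 56100 Pa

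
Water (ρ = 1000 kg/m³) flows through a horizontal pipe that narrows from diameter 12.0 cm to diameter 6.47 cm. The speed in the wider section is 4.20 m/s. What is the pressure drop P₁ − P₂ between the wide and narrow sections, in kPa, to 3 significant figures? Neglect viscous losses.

Continuity gives A₁v₁ = A₂v₂, so v₂ = (113 cm²)/(32.9 cm²) × 4.20 m/s = 14.4 m/s.
The pipe is horizontal, so Bernoulli reduces to P₁ + ½ρv₁² = P₂ + ½ρv₂².
P₁ − P₂ = ½·1000·(14.4² − 4.20²) = ½·1000·191 = 95600 Pa.

ΔP = 95.6 kPa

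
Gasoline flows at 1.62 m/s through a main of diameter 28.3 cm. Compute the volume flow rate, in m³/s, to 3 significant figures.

Q ≈ 0.102 m³/s

Q = A·v = 0.0629 m² × 1.62 m/s = 0.102 m³/s.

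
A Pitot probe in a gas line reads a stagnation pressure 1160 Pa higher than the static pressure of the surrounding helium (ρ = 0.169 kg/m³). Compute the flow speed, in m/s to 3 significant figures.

117 m/s

The dynamic pressure equals the rise in static pressure at the stagnation point: ΔP = ½ρv².
v = √(2ΔP/ρ) = √(2·1160/0.169) = 117 m/s.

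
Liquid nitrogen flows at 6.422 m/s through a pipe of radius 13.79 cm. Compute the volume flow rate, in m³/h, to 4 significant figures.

Q = 1381 m³/h

Q = A·v = 0.05974 m² × 6.422 m/s = 0.3837 m³/s.
Converting: 0.3837 m³/s × 3600 = 1381 m³/h.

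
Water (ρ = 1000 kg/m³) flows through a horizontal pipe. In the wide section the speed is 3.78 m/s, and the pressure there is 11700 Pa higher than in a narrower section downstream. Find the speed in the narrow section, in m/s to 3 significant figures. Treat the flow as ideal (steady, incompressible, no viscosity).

v₂ ≈ 6.14 m/s

Along the level pipe P + ½ρv² is conserved, hence v₂² = v₁² + 2(P₁ − P₂)/ρ.
v₂ = √(3.78² + 2·11700/1000) = √(14.3 + 23.4) = 6.14 m/s.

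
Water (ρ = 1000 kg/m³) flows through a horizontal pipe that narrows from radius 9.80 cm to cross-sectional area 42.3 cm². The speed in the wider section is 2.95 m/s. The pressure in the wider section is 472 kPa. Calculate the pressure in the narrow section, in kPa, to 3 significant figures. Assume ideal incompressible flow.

P₂ ≈ 255 kPa

Mass conservation (A₁v₁ = A₂v₂) gives v₂ = 2.95 × 302/42.3 = 21.0 m/s.
Bernoulli (h₁ = h₂): P₁ − P₂ = ½ρ(v₂² − v₁²).
P₂ = P₁ − ½ρ(v₂² − v₁²) = 472000 − ½·1000·(21.0² − 2.95²) = 472000 − 217000 = 255000 Pa.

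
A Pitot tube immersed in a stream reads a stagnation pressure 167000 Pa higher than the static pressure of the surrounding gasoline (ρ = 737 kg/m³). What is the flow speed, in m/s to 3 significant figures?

v ≈ 21.3 m/s

The dynamic pressure equals the rise in static pressure at the stagnation point: ΔP = ½ρv².
v = √(2ΔP/ρ) = √(2·167000/737) = 21.3 m/s.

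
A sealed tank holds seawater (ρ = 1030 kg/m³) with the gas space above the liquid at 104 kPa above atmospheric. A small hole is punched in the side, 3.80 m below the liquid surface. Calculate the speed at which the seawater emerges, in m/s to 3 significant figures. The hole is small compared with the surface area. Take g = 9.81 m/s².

Take point 1 at the surface (v₁ ≈ 0) and point 2 at the hole (at atmospheric pressure). Bernoulli: P₁ + ρg h = P_atm + ½ρv₂².
With P₁ − P_atm = 104000 Pa, v₂ = √(2gh + 2ΔP/ρ) = √(2·9.81·3.80 + 2·104000/1030) = 16.6 m/s.

v = 16.6 m/s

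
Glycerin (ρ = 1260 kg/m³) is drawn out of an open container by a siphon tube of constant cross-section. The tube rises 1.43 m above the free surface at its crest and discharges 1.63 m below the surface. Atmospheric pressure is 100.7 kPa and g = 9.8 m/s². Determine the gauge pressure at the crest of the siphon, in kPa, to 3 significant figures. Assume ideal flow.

P_gauge ≈ -37.8 kPa

From the surface to the outlet (both open to atmosphere, surface at rest): v = √(2g·h_out) = √(2·9.8·1.63) = 5.65 m/s.
The bore is uniform, so the speed at the crest is the same v. Bernoulli surface→crest: P_atm = P_top + ½ρv² + ρg·h_top.
P_top = 100700 − ½·1260·5.65² − 1260·9.8·1.43 = 62900 Pa. So P_gauge = P_top − P_atm = -37800 Pa.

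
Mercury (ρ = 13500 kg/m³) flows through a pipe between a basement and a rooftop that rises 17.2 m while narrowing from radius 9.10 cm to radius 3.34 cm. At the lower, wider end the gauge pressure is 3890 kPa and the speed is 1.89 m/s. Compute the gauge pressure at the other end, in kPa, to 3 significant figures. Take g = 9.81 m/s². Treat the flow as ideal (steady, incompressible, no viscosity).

By continuity, v₂ = v₁·A₁/A₂ = 1.89·(260/35.0) = 14.0 m/s.
Bernoulli: P₁ + ½ρv₁² + ρg h₁ = P₂ + ½ρv₂² + ρg h₂, so P₂ = P₁ + ½ρ(v₁² − v₂²) − ρg(h₂ − h₁).
P₂ = 3890000 + ½·13500·(1.89² − 14.0²) − 13500·9.81·(+17.2) = 3890000 + (-1300000) − (2280000) = 308000 Pa.

P₂ ≈ 308 kPa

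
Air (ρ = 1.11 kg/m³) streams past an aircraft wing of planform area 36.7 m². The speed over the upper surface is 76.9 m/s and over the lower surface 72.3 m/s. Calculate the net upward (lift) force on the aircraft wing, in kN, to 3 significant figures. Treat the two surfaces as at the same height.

F = 14.0 kN

The faster flow above has the lower pressure; Bernoulli (same height) gives ΔP = ½ρ(v_up² − v_low²).
ΔP = ½·1.11·(76.9² − 72.3²) = 381 Pa.
Lift = ΔP · A = 381 × 36.7 = 14000 N.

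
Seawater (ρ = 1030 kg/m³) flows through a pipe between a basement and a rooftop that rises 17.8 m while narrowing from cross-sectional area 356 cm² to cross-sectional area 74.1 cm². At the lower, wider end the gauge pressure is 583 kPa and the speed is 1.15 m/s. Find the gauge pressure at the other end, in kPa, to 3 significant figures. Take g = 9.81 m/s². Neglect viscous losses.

By continuity, v₂ = v₁·A₁/A₂ = 1.15·(356/74.1) = 5.52 m/s.
Applying Bernoulli between the two ends and solving for P₂: P₂ = P₁ + ½ρ(v₁² − v₂²) − ρgΔh.
P₂ = 583000 + ½·1030·(1.15² − 5.52²) − 1030·9.81·(+17.8) = 583000 + (-15000) − (180000) = 388000 Pa.

P₂ ≈ 388 kPa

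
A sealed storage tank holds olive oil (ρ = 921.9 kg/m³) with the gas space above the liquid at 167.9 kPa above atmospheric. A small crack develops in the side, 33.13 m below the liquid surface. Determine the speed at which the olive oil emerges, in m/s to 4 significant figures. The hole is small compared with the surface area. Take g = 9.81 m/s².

Take point 1 at the surface (v₁ ≈ 0) and point 2 at the hole (at atmospheric pressure). Bernoulli: P₁ + ρg h = P_atm + ½ρv₂².
With P₁ − P_atm = 167900 Pa, v₂ = √(2gh + 2ΔP/ρ) = √(2·9.81·33.13 + 2·167900/921.9) = 31.85 m/s.

v ≈ 31.85 m/s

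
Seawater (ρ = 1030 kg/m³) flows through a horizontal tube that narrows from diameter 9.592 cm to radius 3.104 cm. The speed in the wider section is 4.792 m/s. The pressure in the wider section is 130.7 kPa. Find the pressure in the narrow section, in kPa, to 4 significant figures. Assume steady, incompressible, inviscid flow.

P₂ ≈ 75.12 kPa

The volume flow rate is constant, so v₂ = (A₁/A₂)v₁ = (72.26/30.27)·4.792 = 11.44 m/s.
Bernoulli (h₁ = h₂): P₁ − P₂ = ½ρ(v₂² − v₁²).
P₂ = P₁ − ½ρ(v₂² − v₁²) = 130700 − ½·1030·(11.44² − 4.792²) = 130700 − 55580 = 75120 Pa.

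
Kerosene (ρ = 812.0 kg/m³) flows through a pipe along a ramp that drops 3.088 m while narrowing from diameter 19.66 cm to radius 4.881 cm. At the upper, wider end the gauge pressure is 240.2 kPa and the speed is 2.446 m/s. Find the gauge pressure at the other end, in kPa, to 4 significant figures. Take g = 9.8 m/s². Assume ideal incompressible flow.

P₂ ≈ 227.2 kPa

Mass conservation (A₁v₁ = A₂v₂) gives v₂ = 2.446 × 303.6/74.85 = 9.921 m/s.
Applying Bernoulli between the two ends and solving for P₂: P₂ = P₁ + ½ρ(v₁² − v₂²) − ρgΔh.
P₂ = 240200 + ½·812.0·(2.446² − 9.921²) − 812.0·9.8·(−3.088) = 240200 + (-37530) − (-24570) = 227200 Pa.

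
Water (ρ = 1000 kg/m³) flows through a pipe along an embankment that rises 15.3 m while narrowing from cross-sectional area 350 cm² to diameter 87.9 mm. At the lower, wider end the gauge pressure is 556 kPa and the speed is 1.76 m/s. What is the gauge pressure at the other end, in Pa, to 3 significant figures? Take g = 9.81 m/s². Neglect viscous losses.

P₂ ≈ 356000 Pa

Mass conservation (A₁v₁ = A₂v₂) gives v₂ = 1.76 × 350/60.7 = 10.2 m/s.
Energy conservation along the streamline gives P₂ = P₁ − ½ρ(v₂² − v₁²) − ρg(h₂ − h₁).
P₂ = 556000 + ½·1000·(1.76² − 10.2²) − 1000·9.81·(+15.3) = 556000 + (-50000) − (150000) = 356000 Pa.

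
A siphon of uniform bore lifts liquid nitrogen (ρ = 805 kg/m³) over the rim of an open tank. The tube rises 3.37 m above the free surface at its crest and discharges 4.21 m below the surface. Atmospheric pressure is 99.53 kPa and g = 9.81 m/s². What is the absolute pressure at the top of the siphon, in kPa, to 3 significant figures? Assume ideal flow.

The outlet speed comes from Torricelli: v = √(2g·4.21) = 9.09 m/s.
Continuity keeps v the same throughout the tube; from surface to crest, P_atm + 0 = P_top + ½ρv² + ρg·h_top.
P_top = 99530 − ½·805·9.09² − 805·9.81·3.37 = 39700 Pa.

P_top ≈ 39.7 kPa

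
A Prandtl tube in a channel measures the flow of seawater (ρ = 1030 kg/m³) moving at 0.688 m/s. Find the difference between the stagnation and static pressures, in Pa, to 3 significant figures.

Bernoulli between the free stream and the stagnation point: ½ρv² = P_stag − P_static.
ΔP = ½·1030·0.688² = 244 Pa.

ΔP ≈ 244 Pa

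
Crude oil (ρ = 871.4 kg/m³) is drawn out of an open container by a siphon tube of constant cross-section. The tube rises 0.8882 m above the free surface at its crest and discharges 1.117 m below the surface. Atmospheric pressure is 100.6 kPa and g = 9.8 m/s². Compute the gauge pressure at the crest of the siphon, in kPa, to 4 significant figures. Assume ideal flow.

The outlet speed comes from Torricelli: v = √(2g·1.117) = 4.679 m/s.
With constant cross-section the crest speed equals v; applying Bernoulli from the surface up to the crest, P_top = P_atm − ½ρv² − ρg·h_top.
P_top = 100600 − ½·871.4·4.679² − 871.4·9.8·0.8882 = 83480 Pa. So P_gauge = P_top − P_atm = -17120 Pa.

-17.12 kPa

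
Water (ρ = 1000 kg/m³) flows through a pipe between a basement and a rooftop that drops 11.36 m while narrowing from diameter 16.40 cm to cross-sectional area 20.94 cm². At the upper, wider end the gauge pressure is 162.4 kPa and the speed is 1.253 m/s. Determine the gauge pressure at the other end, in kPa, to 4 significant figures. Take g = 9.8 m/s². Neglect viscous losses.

Mass conservation (A₁v₁ = A₂v₂) gives v₂ = 1.253 × 211.2/20.94 = 12.64 m/s.
Applying Bernoulli between the two ends and solving for P₂: P₂ = P₁ + ½ρ(v₁² − v₂²) − ρgΔh.
P₂ = 162400 + ½·1000·(1.253² − 12.64²) − 1000·9.8·(−11.36) = 162400 + (-79100) − (-111300) = 194600 Pa.

P₂ ≈ 194.6 kPa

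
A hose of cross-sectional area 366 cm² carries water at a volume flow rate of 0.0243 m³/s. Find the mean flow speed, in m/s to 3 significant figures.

Q = 0.0243 m³/s = 0.0243 m³/s.
v = Q/A = 0.0243 / 0.0366 = 0.664 m/s.

0.664 m/s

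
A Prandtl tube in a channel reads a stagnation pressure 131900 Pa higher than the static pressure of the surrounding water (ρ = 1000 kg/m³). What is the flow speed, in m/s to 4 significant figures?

The dynamic pressure equals the rise in static pressure at the stagnation point: ΔP = ½ρv².
v = √(2ΔP/ρ) = √(2·131900/1000) = 16.24 m/s.

v ≈ 16.24 m/s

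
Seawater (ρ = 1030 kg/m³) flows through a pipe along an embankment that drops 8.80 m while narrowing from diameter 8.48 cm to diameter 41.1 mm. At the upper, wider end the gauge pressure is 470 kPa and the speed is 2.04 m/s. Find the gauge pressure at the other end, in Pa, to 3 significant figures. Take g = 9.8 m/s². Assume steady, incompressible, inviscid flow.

P₂ ≈ 522000 Pa

Mass conservation (A₁v₁ = A₂v₂) gives v₂ = 2.04 × 56.5/13.3 = 8.68 m/s.
Energy conservation along the streamline gives P₂ = P₁ − ½ρ(v₂² − v₁²) − ρg(h₂ − h₁).
P₂ = 470000 + ½·1030·(2.04² − 8.68²) − 1030·9.8·(−8.80) = 470000 + (-36700) − (-88800) = 522000 Pa.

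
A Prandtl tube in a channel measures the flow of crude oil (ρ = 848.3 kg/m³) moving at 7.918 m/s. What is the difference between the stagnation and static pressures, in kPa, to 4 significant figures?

ΔP = 26.59 kPa

At the stagnation point the flow is brought to rest, so Bernoulli gives P_stag − P_static = ½ρv².
ΔP = ½·848.3·7.918² = 26590 Pa.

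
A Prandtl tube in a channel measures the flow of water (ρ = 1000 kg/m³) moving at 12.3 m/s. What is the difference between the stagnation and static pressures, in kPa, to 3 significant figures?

ΔP = 75.6 kPa

Bernoulli between the free stream and the stagnation point: ½ρv² = P_stag − P_static.
ΔP = ½·1000·12.3² = 75600 Pa.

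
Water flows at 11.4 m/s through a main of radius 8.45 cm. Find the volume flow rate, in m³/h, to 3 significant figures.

921 m³/h

Q = A·v = 0.0224 m² × 11.4 m/s = 0.256 m³/s.
Converting: 0.256 m³/s × 3600 = 921 m³/h.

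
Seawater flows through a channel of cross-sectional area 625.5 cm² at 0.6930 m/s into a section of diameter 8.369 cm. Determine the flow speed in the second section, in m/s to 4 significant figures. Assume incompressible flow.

Mass conservation (A₁v₁ = A₂v₂) gives v₂ = 0.6930 × 625.5/55.01 = 7.880 m/s.

v₂ = 7.880 m/s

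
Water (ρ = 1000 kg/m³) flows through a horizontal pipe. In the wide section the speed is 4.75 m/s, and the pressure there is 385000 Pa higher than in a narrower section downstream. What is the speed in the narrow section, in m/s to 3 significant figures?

With h₁ = h₂, rearranging Bernoulli gives v₂ = √(v₁² + 2ΔP/ρ).
v₂ = √(4.75² + 2·385000/1000) = √(22.6 + 770) = 28.2 m/s.

v₂ = 28.2 m/s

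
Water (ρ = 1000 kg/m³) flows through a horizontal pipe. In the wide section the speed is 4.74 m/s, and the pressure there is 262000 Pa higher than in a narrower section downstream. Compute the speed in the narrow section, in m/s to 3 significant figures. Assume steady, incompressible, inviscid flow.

v₂ ≈ 23.4 m/s

Horizontal Bernoulli: P₁ + ½ρv₁² = P₂ + ½ρv₂², so v₂² = v₁² + 2(P₁ − P₂)/ρ.
v₂ = √(4.74² + 2·262000/1000) = √(22.5 + 524) = 23.4 m/s.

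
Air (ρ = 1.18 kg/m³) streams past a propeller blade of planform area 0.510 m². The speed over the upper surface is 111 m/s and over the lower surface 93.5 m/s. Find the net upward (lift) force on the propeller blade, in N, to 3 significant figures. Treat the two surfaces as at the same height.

With equal heights on the two surfaces, Bernoulli gives P_lower − P_upper = ½ρ(v_upper² − v_lower²).
ΔP = ½·1.18·(111² − 93.5²) = 2110 Pa.
Lift = ΔP · A = 2110 × 0.510 = 1080 N.

F ≈ 1080 N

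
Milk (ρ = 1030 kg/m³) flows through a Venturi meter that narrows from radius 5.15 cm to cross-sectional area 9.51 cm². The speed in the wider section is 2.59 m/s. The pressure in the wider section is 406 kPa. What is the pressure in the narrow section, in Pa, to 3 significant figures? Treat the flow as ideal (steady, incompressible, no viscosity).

The volume flow rate is constant, so v₂ = (A₁/A₂)v₁ = (83.3/9.51)·2.59 = 22.7 m/s.
Bernoulli (h₁ = h₂): P₁ − P₂ = ½ρ(v₂² − v₁²).
P₂ = P₁ − ½ρ(v₂² − v₁²) = 406000 − ½·1030·(22.7² − 2.59²) = 406000 − 262000 = 144000 Pa.

P₂ = 144000 Pa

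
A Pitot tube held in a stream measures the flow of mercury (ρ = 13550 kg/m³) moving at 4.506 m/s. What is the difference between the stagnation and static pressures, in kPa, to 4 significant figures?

The dynamic pressure equals the rise in static pressure at the stagnation point: ΔP = ½ρv².
ΔP = ½·13550·4.506² = 137600 Pa.

ΔP ≈ 137.6 kPa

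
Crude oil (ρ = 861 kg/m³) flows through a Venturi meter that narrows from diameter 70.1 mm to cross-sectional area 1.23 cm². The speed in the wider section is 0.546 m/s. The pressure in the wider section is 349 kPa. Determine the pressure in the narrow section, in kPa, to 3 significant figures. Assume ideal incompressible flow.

223 kPa

By continuity, v₂ = v₁·A₁/A₂ = 0.546·(38.6/1.23) = 17.1 m/s.
Bernoulli (h₁ = h₂): P₁ − P₂ = ½ρ(v₂² − v₁²).
P₂ = P₁ − ½ρ(v₂² − v₁²) = 349000 − ½·861·(17.1² − 0.546²) = 349000 − 126000 = 223000 Pa.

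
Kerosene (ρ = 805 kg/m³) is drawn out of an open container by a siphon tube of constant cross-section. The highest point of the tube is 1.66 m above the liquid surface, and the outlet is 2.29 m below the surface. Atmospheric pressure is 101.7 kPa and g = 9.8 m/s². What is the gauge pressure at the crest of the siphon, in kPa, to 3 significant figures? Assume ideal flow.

P_gauge = -31.2 kPa

The outlet speed comes from Torricelli: v = √(2g·2.29) = 6.70 m/s.
The bore is uniform, so the speed at the crest is the same v. Bernoulli surface→crest: P_atm = P_top + ½ρv² + ρg·h_top.
P_top = 101700 − ½·805·6.70² − 805·9.8·1.66 = 70500 Pa. So P_gauge = P_top − P_atm = -31200 Pa.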